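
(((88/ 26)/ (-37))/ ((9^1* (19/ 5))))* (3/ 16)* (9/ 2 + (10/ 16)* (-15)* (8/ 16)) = 55/ 584896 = 0.00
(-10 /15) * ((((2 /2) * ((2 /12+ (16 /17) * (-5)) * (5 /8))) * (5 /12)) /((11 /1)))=11575 /161568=0.07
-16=-16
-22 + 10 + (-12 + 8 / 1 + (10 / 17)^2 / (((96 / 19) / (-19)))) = -120001 / 6936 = -17.30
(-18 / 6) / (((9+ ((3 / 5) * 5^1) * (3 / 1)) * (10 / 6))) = -1 / 10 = -0.10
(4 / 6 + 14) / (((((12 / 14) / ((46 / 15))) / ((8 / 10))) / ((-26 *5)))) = -736736 / 135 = -5457.30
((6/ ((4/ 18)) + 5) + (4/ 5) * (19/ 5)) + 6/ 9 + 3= 2903/ 75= 38.71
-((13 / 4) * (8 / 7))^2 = -676 / 49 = -13.80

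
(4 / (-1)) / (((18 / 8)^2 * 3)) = -64 / 243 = -0.26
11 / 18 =0.61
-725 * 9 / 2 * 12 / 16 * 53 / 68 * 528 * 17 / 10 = -6847335 / 4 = -1711833.75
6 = 6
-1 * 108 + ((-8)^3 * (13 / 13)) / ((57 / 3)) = -134.95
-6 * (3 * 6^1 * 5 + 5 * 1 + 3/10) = -2859/5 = -571.80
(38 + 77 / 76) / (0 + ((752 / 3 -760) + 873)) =8895 / 82916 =0.11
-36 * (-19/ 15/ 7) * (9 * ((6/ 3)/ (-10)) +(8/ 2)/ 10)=-228/ 25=-9.12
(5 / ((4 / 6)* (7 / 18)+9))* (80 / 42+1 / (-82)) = 29331 / 28700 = 1.02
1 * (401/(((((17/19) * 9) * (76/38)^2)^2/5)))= 723805/374544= 1.93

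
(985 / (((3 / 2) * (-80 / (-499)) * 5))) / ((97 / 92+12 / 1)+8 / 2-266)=-2260969 / 687090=-3.29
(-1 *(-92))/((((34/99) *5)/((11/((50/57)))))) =1427679/2125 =671.85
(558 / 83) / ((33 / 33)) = 558 / 83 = 6.72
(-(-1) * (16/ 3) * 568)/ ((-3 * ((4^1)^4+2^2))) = -2272/ 585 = -3.88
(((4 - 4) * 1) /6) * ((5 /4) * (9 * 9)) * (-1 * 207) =0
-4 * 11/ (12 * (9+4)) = -11/ 39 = -0.28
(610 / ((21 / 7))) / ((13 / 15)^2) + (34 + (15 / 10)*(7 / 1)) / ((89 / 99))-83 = 237.21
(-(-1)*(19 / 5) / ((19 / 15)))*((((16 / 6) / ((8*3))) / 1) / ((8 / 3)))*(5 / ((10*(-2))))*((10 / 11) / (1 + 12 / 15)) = -25 / 1584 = -0.02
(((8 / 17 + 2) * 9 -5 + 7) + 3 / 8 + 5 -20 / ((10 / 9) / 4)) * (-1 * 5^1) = 28825 / 136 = 211.95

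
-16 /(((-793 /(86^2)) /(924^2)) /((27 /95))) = 2727875791872 /75335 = 36209939.50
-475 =-475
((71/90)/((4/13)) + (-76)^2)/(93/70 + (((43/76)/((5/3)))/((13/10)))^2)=4137.11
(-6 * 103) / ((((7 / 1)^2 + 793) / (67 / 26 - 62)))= 477405 / 10946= 43.61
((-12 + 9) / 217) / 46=-3 / 9982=-0.00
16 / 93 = 0.17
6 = 6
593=593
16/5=3.20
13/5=2.60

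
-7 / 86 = -0.08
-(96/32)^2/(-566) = 9/566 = 0.02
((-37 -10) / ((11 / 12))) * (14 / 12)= -658 / 11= -59.82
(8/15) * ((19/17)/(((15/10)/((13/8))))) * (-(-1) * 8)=3952/765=5.17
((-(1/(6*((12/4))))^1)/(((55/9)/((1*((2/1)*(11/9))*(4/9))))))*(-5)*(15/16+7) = 127/324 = 0.39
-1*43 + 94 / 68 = -1415 / 34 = -41.62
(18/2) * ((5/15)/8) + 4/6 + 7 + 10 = 433/24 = 18.04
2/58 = 1/29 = 0.03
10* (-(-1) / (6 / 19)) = 95 / 3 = 31.67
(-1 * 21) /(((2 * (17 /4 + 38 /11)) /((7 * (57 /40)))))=-30723 /2260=-13.59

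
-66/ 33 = -2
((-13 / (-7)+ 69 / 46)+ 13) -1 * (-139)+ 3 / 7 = 2181 / 14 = 155.79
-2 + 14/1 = 12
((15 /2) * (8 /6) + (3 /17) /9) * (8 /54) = 2044 /1377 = 1.48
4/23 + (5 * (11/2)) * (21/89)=27277/4094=6.66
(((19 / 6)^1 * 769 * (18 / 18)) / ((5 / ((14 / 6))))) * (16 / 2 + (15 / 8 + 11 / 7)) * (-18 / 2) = -117070.64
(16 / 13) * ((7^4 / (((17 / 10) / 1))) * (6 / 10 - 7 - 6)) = -4763584 / 221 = -21554.68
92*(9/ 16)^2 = 1863/ 64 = 29.11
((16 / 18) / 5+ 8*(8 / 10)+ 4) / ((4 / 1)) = 119 / 45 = 2.64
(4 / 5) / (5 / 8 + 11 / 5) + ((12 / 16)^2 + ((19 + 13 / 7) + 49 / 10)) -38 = -721213 / 63280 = -11.40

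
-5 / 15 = -1 / 3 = -0.33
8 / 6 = 1.33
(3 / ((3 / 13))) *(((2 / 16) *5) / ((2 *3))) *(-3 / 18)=-65 / 288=-0.23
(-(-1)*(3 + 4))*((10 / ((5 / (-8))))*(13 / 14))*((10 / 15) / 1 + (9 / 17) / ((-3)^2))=-3848 / 51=-75.45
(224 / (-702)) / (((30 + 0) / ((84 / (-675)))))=1568 / 1184625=0.00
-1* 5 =-5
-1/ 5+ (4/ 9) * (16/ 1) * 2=631/ 45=14.02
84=84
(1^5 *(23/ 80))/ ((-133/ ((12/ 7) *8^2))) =-1104/ 4655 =-0.24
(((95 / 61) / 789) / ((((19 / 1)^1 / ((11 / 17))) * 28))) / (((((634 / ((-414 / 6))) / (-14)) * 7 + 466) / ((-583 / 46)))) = -32065 / 495927504856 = -0.00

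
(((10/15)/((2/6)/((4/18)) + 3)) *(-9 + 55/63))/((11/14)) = -4096/2673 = -1.53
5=5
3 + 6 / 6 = 4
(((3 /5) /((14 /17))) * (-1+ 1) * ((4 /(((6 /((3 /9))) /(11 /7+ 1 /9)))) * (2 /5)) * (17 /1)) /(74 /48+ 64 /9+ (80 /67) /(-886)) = 0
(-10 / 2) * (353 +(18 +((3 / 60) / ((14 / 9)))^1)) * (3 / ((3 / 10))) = -519445 / 28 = -18551.61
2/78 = 1/39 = 0.03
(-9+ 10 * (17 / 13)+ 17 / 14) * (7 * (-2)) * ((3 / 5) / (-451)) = 2889 / 29315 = 0.10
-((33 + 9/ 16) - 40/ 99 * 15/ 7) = -120847/ 3696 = -32.70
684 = 684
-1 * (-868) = 868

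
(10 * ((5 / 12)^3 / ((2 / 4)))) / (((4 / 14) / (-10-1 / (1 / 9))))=-83125 / 864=-96.21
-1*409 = -409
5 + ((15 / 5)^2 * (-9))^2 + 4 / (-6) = 19696 / 3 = 6565.33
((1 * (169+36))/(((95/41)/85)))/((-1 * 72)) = -142885/1368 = -104.45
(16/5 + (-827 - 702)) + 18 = -7539/5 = -1507.80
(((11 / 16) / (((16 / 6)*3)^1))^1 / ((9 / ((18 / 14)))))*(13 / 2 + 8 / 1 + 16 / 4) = 407 / 1792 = 0.23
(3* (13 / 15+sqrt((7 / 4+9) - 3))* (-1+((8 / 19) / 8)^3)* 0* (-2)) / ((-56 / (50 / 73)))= 0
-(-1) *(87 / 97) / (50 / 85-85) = -1479 / 139195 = -0.01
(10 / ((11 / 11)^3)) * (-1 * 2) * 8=-160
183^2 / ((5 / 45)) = 301401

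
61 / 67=0.91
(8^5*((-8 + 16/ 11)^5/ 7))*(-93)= 5230387915.97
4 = 4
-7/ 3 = -2.33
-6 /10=-3 /5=-0.60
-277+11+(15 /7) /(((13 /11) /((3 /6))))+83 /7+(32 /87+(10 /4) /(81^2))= -4378278829 /17314479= -252.87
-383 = -383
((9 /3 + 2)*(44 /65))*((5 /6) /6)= 55 /117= 0.47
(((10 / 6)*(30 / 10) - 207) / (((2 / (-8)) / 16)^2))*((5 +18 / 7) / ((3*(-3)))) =43851776 / 63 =696059.94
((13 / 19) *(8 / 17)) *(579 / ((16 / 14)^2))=368823 / 2584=142.73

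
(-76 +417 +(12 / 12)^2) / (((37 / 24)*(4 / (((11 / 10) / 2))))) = 5643 / 185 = 30.50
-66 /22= -3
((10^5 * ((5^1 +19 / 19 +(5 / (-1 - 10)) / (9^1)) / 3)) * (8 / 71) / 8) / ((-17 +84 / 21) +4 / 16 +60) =59.12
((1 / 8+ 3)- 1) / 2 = 1.06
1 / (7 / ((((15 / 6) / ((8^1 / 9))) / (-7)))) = -0.06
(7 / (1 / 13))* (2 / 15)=182 / 15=12.13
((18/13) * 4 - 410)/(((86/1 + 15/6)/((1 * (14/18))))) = -73612/20709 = -3.55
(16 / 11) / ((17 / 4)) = 64 / 187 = 0.34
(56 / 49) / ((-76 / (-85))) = 170 / 133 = 1.28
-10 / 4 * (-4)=10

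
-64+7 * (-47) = -393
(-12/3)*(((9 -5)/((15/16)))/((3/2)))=-512/45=-11.38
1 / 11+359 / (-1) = -3948 / 11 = -358.91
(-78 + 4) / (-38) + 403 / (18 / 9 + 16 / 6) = 23489 / 266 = 88.30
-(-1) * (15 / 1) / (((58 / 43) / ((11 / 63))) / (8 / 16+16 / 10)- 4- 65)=-2365 / 10299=-0.23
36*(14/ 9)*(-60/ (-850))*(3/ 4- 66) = -21924/ 85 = -257.93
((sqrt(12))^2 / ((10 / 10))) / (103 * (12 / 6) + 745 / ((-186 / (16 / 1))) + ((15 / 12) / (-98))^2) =171489024 / 2028059797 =0.08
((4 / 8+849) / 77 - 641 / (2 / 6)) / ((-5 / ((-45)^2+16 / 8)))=596835961 / 770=775111.64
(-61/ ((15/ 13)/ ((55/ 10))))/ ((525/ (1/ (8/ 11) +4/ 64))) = -200629/ 252000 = -0.80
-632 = -632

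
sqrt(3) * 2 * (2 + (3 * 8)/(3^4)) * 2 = 248 * sqrt(3)/27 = 15.91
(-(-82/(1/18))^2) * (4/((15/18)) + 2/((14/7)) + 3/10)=-66446568/5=-13289313.60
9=9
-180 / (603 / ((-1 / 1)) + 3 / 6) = 72 / 241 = 0.30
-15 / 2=-7.50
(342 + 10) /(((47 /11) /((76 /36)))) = 73568 /423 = 173.92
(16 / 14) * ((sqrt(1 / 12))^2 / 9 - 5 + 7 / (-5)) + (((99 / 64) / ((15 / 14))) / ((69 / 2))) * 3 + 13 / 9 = -284851 / 49680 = -5.73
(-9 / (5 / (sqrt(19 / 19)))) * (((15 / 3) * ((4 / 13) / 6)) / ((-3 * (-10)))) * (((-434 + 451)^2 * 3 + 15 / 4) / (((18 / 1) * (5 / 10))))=-387 / 260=-1.49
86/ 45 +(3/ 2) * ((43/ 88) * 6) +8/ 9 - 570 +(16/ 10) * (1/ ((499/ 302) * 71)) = -8773176949/ 15588760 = -562.79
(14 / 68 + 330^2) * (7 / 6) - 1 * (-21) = 25922533 / 204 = 127071.24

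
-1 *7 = -7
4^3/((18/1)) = 32/9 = 3.56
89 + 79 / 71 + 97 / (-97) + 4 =6611 / 71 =93.11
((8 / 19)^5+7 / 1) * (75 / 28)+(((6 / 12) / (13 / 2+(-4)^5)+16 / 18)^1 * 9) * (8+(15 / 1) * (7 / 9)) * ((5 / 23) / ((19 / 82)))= 323820612067549 / 1947016070076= 166.32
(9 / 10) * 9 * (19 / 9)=171 / 10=17.10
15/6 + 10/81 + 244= 246.62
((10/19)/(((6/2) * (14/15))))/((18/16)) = 0.17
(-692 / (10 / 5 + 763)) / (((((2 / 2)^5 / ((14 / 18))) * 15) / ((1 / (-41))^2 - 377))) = 3069817184 / 173605275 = 17.68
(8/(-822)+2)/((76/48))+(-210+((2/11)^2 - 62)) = -85263612/314963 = -270.71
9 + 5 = 14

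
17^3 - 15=4898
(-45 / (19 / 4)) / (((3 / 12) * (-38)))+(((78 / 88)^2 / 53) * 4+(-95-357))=-4175904343 / 9260372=-450.94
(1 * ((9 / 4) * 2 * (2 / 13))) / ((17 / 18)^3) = 52488 / 63869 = 0.82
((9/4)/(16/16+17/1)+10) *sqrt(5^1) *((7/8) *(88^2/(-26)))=-68607 *sqrt(5)/26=-5900.38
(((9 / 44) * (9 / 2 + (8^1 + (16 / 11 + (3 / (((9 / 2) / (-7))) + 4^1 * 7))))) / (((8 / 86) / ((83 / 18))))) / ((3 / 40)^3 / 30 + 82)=87833090000 / 19050243267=4.61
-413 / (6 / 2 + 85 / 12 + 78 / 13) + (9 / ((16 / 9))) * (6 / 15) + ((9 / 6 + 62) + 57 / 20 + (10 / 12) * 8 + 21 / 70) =49.66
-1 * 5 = -5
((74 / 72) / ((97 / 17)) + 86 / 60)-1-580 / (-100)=111979 / 17460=6.41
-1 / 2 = -0.50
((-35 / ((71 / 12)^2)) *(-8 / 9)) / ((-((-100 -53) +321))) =-80 / 15123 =-0.01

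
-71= -71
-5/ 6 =-0.83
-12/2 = -6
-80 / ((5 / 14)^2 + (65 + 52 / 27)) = -423360 / 354847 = -1.19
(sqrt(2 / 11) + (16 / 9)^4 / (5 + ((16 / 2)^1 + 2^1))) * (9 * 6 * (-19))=-2490368 / 3645 - 1026 * sqrt(22) / 11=-1120.72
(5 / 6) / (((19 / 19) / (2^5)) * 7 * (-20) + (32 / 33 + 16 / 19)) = -4180 / 12857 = -0.33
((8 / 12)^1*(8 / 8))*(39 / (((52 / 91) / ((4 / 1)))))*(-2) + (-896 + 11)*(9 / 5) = -1957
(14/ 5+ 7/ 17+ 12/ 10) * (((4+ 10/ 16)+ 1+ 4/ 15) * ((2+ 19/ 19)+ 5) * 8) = 28280/ 17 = 1663.53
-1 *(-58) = 58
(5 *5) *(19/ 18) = 475/ 18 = 26.39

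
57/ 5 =11.40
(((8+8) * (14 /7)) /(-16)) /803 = -2 /803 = -0.00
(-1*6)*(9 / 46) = -27 / 23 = -1.17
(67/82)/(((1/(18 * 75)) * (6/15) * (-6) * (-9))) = 8375/164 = 51.07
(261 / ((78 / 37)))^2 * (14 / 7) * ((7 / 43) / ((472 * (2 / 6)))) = 217601181 / 6860048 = 31.72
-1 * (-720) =720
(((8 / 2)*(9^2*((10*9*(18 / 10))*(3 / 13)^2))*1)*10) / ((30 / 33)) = 5196312 / 169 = 30747.41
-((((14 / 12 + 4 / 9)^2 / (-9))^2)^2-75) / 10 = 5422146854022239 / 723019613391360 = 7.50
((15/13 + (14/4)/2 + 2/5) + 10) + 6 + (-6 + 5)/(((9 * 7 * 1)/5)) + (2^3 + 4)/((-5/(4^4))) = -1949795/3276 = -595.18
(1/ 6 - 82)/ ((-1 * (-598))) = -491/ 3588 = -0.14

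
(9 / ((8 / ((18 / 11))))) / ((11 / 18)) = 729 / 242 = 3.01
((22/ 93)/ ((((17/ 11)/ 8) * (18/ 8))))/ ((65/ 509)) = 3941696/ 924885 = 4.26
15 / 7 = 2.14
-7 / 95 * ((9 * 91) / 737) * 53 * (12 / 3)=-1215396 / 70015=-17.36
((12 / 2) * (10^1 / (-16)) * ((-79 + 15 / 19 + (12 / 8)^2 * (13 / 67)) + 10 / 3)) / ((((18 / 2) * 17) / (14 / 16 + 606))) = 27604437625 / 24930432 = 1107.26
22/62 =11/31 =0.35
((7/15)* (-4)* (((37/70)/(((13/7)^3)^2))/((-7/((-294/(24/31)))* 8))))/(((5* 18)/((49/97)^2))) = -2267993774221/4904868155148000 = -0.00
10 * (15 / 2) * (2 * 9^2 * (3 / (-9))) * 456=-1846800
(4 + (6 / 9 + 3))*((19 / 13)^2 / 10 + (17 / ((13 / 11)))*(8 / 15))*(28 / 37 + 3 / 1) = 127812863 / 562770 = 227.11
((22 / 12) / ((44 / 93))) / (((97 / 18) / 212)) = 14787 / 97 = 152.44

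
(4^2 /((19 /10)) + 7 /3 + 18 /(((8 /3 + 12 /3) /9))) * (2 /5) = 19981 /1425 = 14.02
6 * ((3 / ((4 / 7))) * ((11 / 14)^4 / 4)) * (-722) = -2166.94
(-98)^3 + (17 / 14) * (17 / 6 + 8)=-79059023 / 84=-941178.85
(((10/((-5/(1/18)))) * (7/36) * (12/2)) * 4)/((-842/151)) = 1057/11367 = 0.09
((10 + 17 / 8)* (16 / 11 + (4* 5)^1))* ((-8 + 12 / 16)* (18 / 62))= -1493703 / 2728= -547.55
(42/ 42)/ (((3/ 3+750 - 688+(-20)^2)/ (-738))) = -738/ 463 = -1.59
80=80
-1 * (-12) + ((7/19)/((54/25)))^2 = 12662737/1052676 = 12.03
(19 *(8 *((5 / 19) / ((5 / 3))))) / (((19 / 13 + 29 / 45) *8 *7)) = 1755 / 8624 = 0.20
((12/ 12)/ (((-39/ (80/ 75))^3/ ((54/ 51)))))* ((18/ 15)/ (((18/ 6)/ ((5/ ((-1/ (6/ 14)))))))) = 16384/ 882370125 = 0.00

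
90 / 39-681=-8823 / 13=-678.69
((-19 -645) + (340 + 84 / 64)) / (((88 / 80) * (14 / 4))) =-25815 / 308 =-83.81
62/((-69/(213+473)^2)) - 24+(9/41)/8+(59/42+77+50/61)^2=-5157284874621667/12379409784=-416601.84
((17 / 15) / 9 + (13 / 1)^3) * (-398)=-118051576 / 135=-874456.12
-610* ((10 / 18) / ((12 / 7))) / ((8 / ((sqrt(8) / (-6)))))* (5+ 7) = 10675* sqrt(2) / 108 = 139.78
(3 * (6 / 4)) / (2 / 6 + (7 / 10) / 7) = 135 / 13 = 10.38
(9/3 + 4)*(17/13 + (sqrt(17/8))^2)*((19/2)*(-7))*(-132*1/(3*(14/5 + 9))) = 18280185/3068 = 5958.34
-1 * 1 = -1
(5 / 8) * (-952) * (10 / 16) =-2975 / 8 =-371.88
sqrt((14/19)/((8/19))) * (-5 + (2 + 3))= 0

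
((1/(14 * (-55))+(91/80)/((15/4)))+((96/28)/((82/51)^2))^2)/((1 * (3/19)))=13.05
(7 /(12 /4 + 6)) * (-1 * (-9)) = 7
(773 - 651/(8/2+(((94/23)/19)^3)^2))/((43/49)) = 833040477094791463393/1197920021031777356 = 695.41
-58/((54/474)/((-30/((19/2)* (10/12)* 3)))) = 36656/57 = 643.09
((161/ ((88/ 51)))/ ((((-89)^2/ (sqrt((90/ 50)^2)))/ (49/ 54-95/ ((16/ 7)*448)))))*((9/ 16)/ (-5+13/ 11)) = -26419479/ 10382213120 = -0.00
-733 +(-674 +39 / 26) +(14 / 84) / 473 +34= -1946158 / 1419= -1371.50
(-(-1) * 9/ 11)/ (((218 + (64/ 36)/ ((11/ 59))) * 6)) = 27/ 45052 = 0.00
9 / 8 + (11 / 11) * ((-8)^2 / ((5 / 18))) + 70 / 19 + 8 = 184839 / 760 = 243.21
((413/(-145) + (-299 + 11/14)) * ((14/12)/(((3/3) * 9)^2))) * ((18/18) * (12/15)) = -203719/58725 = -3.47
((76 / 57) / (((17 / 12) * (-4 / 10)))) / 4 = -10 / 17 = -0.59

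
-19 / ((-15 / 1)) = 19 / 15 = 1.27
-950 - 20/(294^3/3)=-2011797905/2117682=-950.00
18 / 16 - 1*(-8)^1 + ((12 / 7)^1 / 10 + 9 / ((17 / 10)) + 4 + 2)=98011 / 4760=20.59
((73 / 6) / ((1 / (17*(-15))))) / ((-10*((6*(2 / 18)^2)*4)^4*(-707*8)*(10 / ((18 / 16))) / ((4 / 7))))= -5935664529 / 12973506560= -0.46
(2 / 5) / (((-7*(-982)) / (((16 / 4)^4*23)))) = 5888 / 17185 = 0.34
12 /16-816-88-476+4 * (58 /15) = -81827 /60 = -1363.78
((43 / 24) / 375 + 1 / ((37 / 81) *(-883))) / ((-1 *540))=-675853 / 158781060000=-0.00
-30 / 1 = -30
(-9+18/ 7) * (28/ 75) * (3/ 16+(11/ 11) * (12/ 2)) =-297/ 20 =-14.85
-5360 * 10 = -53600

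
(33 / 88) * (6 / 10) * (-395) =-711 / 8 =-88.88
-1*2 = -2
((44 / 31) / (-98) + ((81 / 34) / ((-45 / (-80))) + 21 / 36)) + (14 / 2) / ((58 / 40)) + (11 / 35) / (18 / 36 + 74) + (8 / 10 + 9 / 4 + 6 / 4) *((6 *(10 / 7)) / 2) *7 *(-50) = -6815.36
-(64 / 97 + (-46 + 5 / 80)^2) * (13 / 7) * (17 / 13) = -891109553 / 173824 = -5126.50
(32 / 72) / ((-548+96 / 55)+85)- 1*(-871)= 198867371 / 228321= 871.00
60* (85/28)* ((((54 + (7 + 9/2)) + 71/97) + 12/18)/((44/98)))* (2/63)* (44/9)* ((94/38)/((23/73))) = 113548087250/3433509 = 33070.57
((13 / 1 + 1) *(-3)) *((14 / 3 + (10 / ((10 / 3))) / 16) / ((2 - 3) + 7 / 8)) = 1631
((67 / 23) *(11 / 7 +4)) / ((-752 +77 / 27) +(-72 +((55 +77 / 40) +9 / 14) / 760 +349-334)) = -0.02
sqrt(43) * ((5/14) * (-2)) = -5 * sqrt(43)/7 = -4.68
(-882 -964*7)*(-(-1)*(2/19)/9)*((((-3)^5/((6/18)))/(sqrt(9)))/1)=412020/19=21685.26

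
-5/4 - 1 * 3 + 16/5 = -21/20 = -1.05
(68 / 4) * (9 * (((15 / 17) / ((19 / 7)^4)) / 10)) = 64827 / 260642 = 0.25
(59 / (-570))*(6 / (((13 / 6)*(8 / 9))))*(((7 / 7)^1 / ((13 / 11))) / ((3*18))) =-649 / 128440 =-0.01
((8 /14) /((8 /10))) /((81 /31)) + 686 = 389117 /567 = 686.27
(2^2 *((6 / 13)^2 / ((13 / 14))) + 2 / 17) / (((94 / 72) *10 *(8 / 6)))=521991 / 8777015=0.06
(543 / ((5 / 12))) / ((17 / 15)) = 19548 / 17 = 1149.88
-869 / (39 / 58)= -1292.36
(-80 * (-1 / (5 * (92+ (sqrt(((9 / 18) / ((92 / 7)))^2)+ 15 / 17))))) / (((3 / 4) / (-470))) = -18818048 / 174393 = -107.91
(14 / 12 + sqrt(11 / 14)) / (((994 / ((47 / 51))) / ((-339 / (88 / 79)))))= -419569 / 1274592 - 419569* sqrt(154) / 20818336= -0.58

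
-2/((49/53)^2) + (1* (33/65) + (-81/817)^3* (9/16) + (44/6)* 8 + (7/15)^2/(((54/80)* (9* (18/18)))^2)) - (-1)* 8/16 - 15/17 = 694572034473092673436783/12302564396094740935440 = 56.46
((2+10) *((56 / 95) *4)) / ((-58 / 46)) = -22.44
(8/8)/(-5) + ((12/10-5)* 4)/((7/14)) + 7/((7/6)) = -123/5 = -24.60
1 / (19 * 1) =1 / 19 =0.05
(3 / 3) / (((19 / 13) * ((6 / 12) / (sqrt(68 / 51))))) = 52 * sqrt(3) / 57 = 1.58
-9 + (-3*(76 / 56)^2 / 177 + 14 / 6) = -232363 / 34692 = -6.70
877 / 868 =1.01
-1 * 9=-9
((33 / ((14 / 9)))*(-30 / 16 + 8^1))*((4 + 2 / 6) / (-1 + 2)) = 9009 / 16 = 563.06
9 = 9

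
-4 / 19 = -0.21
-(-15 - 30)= 45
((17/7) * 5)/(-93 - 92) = -17/259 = -0.07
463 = 463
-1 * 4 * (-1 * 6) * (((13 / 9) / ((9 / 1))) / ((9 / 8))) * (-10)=-8320 / 243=-34.24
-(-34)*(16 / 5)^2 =8704 / 25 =348.16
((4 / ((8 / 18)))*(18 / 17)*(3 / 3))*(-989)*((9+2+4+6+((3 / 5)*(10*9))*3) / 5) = -344939.93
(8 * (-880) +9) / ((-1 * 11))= 7031 / 11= 639.18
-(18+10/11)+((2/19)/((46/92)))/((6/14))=-11548/627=-18.42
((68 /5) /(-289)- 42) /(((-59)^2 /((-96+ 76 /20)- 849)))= 16819244 /1479425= 11.37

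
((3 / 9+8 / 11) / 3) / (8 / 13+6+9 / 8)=104 / 2277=0.05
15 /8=1.88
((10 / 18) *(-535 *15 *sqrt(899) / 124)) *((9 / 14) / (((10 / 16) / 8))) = -64200 *sqrt(899) / 217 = -8870.64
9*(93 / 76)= 837 / 76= 11.01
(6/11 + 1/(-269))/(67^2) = 1603/13282951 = 0.00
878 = 878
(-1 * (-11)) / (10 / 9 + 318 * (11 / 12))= 198 / 5267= 0.04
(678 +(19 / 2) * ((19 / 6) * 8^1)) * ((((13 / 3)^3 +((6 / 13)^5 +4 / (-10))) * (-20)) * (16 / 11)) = -5007398115584 / 2313441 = -2164480.58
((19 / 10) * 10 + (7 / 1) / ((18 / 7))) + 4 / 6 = 403 / 18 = 22.39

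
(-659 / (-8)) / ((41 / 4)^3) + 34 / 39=2548922 / 2687919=0.95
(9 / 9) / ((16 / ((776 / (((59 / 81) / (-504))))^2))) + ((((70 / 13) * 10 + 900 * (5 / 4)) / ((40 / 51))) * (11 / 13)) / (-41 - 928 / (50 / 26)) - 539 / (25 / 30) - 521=1849977520537746610521 / 102668196280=18018993101.74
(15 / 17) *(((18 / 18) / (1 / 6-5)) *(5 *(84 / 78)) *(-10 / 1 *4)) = 252000 / 6409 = 39.32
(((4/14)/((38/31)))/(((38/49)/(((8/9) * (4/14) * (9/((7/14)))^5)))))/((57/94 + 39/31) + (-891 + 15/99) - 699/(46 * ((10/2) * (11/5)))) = -57580180846848/355448621059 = -161.99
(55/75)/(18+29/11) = 121/3405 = 0.04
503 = 503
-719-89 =-808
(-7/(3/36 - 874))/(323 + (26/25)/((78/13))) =3150/127091953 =0.00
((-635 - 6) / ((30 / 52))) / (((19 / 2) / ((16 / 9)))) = -207.92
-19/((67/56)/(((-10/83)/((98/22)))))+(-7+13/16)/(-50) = 17229773/31141600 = 0.55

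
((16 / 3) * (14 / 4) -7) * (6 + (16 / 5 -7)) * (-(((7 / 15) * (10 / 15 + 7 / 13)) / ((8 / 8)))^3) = -2742069253 / 600604875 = -4.57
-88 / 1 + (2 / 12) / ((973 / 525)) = -24439 / 278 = -87.91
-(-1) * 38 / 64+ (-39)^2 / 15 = 101.99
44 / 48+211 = 2543 / 12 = 211.92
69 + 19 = 88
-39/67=-0.58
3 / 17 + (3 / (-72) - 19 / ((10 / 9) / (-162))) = 5651483 / 2040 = 2770.33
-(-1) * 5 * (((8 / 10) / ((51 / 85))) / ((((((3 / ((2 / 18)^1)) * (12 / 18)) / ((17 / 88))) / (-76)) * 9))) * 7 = -11305 / 2673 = -4.23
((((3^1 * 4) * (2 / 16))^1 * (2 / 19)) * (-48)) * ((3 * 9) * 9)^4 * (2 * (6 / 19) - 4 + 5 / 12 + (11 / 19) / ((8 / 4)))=25397737576884 / 361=70353843703.28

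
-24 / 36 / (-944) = 1 / 1416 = 0.00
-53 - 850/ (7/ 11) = -9721/ 7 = -1388.71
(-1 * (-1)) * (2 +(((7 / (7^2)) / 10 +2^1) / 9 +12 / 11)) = 7657 / 2310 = 3.31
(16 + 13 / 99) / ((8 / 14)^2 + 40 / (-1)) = -78253 / 192456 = -0.41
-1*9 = -9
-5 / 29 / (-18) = 5 / 522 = 0.01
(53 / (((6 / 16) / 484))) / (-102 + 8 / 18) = -307824 / 457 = -673.58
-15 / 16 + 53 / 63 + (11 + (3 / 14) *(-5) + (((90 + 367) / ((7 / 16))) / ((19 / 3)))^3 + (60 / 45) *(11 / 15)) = 2533288201474091 / 564632880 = 4486611.20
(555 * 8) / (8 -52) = -1110 / 11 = -100.91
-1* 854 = -854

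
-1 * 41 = -41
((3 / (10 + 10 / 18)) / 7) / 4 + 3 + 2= 13327 / 2660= 5.01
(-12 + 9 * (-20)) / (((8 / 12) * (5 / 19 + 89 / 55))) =-153.08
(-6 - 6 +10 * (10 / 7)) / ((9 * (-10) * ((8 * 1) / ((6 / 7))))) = -2 / 735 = -0.00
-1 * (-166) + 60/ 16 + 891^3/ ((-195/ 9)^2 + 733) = 12735937547/ 21644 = 588428.09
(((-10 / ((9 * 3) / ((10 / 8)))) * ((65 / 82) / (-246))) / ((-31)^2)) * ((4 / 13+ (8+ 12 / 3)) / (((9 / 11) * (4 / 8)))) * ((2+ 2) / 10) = 22000 / 1177656489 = 0.00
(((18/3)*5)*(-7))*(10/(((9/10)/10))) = -70000/3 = -23333.33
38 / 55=0.69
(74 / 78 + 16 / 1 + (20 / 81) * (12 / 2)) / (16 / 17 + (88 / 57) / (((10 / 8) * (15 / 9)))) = 52237175 / 4767984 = 10.96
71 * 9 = 639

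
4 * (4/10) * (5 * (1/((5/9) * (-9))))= -8/5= -1.60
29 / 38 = 0.76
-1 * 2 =-2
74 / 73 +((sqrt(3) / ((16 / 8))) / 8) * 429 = 47.45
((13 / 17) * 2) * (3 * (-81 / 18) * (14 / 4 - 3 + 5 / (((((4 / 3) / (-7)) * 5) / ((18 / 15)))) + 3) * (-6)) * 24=-707616 / 85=-8324.89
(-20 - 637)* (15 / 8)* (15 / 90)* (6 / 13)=-9855 / 104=-94.76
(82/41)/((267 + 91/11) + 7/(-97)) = 0.01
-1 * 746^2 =-556516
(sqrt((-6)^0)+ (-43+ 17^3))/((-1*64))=-4871/64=-76.11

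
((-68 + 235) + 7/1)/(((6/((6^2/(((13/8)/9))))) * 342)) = 4176/247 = 16.91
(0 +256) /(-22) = -128 /11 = -11.64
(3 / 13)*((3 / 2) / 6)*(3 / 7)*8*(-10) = -180 / 91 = -1.98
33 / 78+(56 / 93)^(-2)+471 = 19331413 / 40768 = 474.18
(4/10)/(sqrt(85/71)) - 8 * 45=-360 + 2 * sqrt(6035)/425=-359.63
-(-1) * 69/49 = 69/49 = 1.41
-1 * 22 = -22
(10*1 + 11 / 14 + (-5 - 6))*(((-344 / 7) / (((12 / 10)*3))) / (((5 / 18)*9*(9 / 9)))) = 172 / 147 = 1.17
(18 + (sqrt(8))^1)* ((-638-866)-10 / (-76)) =-514323 / 19-57147* sqrt(2) / 19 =-31323.21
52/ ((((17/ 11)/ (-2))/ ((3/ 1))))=-3432/ 17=-201.88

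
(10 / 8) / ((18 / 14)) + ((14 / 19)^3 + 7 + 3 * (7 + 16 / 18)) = 7911185 / 246924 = 32.04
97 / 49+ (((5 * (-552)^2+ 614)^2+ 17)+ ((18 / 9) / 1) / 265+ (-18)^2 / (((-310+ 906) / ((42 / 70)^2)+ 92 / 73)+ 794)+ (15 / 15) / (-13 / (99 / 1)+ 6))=2015637360789757433280207 / 867693006215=2322984449975.29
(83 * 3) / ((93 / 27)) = 2241 / 31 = 72.29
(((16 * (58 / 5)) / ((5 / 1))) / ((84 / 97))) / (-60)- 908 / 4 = -1793251 / 7875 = -227.71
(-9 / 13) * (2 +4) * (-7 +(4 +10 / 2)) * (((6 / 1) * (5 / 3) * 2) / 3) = -720 / 13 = -55.38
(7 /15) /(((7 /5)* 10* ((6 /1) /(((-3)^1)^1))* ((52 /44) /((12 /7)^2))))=-132 /3185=-0.04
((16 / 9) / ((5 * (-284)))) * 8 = -32 / 3195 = -0.01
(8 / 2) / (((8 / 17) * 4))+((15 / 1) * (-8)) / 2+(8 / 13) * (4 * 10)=-3459 / 104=-33.26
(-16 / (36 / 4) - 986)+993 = 47 / 9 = 5.22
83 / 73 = 1.14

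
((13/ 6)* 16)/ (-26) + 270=806/ 3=268.67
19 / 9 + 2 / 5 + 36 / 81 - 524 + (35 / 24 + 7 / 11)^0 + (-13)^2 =-15797 / 45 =-351.04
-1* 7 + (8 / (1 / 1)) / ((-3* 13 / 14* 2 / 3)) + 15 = 48 / 13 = 3.69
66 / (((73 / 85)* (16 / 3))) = 8415 / 584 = 14.41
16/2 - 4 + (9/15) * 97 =311/5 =62.20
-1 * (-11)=11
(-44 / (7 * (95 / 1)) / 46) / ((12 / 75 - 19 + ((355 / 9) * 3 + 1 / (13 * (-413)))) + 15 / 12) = -0.00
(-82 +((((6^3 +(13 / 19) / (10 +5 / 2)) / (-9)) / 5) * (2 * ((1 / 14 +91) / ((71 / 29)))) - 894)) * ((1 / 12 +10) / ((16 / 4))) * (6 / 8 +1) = -11424828349 / 1942560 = -5881.33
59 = 59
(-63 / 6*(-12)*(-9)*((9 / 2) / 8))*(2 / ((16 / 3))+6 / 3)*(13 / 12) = -420147 / 256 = -1641.20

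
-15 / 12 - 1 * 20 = -85 / 4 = -21.25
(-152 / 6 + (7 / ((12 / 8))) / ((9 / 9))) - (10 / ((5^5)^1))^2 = -20.67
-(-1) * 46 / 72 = 23 / 36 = 0.64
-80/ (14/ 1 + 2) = -5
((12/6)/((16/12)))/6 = 1/4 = 0.25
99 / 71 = 1.39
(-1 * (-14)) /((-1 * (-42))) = 1 /3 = 0.33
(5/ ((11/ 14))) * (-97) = -6790/ 11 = -617.27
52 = 52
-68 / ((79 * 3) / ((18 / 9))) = -136 / 237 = -0.57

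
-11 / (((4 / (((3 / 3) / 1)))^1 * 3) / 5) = -55 / 12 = -4.58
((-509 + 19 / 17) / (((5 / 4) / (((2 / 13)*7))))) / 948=-40292 / 87295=-0.46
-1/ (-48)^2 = -1/ 2304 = -0.00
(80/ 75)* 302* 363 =584672/ 5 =116934.40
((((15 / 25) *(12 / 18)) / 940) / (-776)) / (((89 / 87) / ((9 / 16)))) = -783 / 2596806400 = -0.00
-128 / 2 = -64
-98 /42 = -7 /3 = -2.33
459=459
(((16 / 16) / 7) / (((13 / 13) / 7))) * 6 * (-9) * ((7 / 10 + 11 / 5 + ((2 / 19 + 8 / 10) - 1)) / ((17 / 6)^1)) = -86346 / 1615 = -53.47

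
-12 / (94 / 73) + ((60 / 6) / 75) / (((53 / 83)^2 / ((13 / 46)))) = -420258811 / 45547935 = -9.23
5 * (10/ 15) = 10/ 3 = 3.33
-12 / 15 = -4 / 5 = -0.80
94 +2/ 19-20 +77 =2871/ 19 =151.11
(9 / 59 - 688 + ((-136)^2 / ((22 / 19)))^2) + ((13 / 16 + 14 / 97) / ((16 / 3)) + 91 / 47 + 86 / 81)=172205995121841427211 / 674888391936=255162182.64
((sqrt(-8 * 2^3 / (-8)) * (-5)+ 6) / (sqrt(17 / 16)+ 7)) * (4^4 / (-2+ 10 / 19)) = -116736 / 767 - 48640 * sqrt(34) / 5369+ 29184 * sqrt(17) / 5369+ 194560 * sqrt(2) / 767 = 176.12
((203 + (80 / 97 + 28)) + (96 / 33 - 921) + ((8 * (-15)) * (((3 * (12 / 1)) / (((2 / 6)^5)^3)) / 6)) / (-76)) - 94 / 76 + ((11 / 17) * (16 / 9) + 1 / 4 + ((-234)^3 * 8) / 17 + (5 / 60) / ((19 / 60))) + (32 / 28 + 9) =11282339234383297 / 86849532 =129906736.11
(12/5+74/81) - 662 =-266768/405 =-658.69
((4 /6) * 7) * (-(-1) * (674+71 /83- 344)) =384454 /249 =1543.99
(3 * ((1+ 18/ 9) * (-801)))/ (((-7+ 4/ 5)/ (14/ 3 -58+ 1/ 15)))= -1919997/ 31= -61935.39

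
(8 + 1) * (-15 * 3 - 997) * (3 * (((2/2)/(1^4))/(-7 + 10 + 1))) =-7033.50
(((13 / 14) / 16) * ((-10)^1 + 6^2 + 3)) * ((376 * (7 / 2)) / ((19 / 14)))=124033 / 76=1632.01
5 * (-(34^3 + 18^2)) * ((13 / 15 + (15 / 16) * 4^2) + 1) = -10025884 / 3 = -3341961.33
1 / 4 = 0.25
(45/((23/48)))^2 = 4665600/529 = 8819.66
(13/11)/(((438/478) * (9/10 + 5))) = 0.22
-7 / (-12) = 7 / 12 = 0.58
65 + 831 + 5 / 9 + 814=15395 / 9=1710.56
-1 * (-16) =16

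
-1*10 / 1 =-10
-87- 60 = -147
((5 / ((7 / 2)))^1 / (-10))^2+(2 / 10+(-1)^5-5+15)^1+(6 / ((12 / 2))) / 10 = 9.32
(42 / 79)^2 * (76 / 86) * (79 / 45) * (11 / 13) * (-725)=-11879560 / 44161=-269.01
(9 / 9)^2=1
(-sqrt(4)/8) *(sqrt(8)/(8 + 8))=-sqrt(2)/32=-0.04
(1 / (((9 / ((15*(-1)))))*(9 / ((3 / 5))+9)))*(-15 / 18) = 25 / 432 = 0.06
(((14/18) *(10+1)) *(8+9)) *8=10472/9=1163.56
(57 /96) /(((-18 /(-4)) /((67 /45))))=1273 /6480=0.20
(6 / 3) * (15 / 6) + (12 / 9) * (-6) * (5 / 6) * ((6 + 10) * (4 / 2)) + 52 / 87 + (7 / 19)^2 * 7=-6494512 / 31407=-206.79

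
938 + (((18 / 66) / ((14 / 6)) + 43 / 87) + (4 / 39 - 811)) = 3707401 / 29029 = 127.71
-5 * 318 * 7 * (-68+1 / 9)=2266810 / 3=755603.33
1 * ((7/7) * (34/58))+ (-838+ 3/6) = -48541/58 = -836.91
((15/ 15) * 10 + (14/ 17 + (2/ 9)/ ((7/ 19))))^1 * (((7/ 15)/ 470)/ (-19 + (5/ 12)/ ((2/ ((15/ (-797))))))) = -39014744/ 65349470925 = -0.00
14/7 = 2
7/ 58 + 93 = 5401/ 58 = 93.12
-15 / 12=-5 / 4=-1.25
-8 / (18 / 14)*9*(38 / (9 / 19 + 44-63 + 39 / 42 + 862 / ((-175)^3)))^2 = -3353904603218750000000 / 12844506800878471161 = -261.12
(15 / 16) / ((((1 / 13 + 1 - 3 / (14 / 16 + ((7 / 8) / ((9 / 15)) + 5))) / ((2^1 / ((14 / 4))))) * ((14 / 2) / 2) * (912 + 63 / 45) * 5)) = 2145 / 42742553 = 0.00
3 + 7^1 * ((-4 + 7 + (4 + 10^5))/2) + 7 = 700069/2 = 350034.50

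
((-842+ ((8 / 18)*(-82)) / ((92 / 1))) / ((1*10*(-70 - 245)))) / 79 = 0.00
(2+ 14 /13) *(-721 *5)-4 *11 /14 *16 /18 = -9086888 /819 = -11095.10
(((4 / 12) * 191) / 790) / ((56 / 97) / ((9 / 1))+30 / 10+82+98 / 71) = 3946251 / 4232887150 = 0.00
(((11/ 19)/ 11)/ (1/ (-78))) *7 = -546/ 19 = -28.74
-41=-41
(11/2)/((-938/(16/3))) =-44/1407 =-0.03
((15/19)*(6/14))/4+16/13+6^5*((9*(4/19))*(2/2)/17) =102051353/117572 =867.99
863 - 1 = 862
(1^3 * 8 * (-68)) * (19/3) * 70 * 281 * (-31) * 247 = 1556737931840/3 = 518912643946.67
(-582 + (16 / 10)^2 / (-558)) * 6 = -3492.03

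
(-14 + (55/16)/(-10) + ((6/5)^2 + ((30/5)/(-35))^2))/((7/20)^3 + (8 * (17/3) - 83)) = 0.34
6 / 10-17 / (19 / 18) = -1473 / 95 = -15.51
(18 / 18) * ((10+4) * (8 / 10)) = 56 / 5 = 11.20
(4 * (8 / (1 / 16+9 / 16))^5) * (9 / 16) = 2415919104 / 3125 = 773094.11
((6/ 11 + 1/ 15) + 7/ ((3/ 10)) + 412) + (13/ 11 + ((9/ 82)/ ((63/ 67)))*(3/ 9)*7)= 5918017/ 13530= 437.40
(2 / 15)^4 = 16 / 50625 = 0.00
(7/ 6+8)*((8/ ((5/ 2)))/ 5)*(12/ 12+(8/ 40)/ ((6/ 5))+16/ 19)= 11.78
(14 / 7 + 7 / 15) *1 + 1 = 52 / 15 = 3.47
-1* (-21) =21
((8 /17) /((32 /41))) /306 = 41 /20808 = 0.00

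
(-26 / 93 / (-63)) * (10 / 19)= 260 / 111321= 0.00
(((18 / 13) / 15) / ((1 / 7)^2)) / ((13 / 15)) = 882 / 169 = 5.22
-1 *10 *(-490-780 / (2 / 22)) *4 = 362800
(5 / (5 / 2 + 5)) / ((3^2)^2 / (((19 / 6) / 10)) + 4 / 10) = 95 / 36507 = 0.00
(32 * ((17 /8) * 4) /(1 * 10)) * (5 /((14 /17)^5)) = 359.04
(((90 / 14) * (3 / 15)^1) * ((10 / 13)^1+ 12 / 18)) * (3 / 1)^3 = 648 / 13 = 49.85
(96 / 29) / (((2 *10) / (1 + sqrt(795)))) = 24 / 145 + 24 *sqrt(795) / 145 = 4.83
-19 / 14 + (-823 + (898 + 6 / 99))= 34051 / 462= 73.70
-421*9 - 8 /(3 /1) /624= -886627 /234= -3789.00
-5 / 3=-1.67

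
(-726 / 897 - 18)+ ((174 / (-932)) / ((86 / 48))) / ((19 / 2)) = -1071214576 / 56917939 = -18.82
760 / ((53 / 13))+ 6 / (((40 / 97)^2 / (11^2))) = 188923751 / 42400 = 4455.75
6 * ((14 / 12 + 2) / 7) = 19 / 7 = 2.71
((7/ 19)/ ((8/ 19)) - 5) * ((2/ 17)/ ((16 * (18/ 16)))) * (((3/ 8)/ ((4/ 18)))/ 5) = -99/ 10880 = -0.01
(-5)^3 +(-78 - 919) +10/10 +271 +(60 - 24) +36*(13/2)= -580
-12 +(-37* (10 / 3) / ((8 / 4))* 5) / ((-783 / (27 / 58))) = -59627 / 5046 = -11.82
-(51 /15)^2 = -289 /25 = -11.56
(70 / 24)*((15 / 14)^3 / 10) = 1125 / 3136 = 0.36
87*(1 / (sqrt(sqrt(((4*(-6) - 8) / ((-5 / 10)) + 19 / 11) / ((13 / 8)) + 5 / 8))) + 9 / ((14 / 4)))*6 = 522*1144^(1 / 4)*46987^(3 / 4) / 46987 + 9396 / 7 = 1548.48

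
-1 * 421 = -421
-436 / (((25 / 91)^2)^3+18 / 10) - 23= -677765990396871 / 2556021985747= -265.16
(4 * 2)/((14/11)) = 44/7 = 6.29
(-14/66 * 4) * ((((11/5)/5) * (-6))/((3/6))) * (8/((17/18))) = 16128/425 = 37.95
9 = 9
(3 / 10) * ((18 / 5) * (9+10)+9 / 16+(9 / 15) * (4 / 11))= 182637 / 8800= 20.75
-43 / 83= -0.52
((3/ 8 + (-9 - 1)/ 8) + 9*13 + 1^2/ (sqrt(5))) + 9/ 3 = sqrt(5)/ 5 + 953/ 8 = 119.57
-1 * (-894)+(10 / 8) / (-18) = 64363 / 72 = 893.93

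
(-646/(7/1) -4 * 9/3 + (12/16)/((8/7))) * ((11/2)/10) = -255343/4480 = -57.00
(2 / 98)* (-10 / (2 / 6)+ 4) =-26 / 49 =-0.53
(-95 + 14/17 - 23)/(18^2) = -166/459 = -0.36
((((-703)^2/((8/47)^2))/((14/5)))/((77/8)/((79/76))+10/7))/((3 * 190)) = 4539205621/4539264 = 999.99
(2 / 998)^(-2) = 249001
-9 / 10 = -0.90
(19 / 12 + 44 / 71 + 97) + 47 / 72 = 510463 / 5112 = 99.86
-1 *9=-9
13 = 13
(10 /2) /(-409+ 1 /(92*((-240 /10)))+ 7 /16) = -11040 /902107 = -0.01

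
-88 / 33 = -8 / 3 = -2.67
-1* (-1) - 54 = -53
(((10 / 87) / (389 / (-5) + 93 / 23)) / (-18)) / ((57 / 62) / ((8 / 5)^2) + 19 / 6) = 1140800 / 46457741871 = 0.00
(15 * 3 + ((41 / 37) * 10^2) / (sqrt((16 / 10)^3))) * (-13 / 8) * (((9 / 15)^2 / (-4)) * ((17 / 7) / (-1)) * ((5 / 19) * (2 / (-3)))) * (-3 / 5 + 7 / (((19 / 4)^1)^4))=-51919937745 * sqrt(10) / 82087634048-2279411901 / 1386615440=-3.64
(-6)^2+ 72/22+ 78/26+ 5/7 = 3310/77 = 42.99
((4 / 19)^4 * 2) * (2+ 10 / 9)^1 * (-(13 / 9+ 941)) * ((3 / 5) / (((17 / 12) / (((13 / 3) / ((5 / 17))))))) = -71.88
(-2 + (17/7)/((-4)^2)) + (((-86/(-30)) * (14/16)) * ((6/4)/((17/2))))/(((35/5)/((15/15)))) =-16993/9520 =-1.78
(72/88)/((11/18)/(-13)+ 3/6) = 1053/583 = 1.81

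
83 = 83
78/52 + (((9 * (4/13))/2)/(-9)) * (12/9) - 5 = -289/78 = -3.71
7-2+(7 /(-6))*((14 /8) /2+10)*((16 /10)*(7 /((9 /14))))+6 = -9452 /45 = -210.04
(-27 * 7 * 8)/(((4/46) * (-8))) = 4347/2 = 2173.50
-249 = -249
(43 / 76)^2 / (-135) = -1849 / 779760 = -0.00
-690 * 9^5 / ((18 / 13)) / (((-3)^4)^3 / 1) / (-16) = 3.46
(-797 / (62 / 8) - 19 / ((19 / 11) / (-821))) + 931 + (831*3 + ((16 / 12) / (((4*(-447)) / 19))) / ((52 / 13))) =2053966199 / 166284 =12352.16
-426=-426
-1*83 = -83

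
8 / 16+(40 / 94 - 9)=-759 / 94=-8.07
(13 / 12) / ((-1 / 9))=-39 / 4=-9.75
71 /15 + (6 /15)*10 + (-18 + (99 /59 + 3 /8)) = -51073 /7080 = -7.21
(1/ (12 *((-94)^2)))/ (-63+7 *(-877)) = -1/ 657610464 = -0.00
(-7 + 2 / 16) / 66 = -5 / 48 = -0.10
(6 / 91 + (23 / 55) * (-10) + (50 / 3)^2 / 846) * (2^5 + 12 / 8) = -483525265 / 3810807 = -126.88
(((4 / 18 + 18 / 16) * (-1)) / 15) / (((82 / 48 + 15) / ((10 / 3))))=-194 / 10827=-0.02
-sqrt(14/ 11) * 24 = -24 * sqrt(154)/ 11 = -27.08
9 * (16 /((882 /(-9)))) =-72 /49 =-1.47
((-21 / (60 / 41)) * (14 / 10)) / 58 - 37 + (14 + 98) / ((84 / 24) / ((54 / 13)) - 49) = -39.67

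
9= 9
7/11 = 0.64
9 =9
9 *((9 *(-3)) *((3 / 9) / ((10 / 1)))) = -81 / 10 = -8.10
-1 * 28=-28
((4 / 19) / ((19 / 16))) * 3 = 192 / 361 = 0.53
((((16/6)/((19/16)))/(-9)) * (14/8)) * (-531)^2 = -2339232/19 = -123117.47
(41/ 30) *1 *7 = 287/ 30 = 9.57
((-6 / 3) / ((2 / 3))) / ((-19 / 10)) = 30 / 19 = 1.58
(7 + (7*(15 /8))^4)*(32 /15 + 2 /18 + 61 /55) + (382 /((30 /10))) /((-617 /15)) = 6226003750507 /62548992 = 99538.03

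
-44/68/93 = -11/1581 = -0.01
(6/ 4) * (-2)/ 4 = -3/ 4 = -0.75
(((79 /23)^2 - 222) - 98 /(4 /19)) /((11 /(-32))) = 11438288 /5819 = 1965.68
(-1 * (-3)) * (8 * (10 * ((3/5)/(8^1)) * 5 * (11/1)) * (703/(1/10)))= 6959700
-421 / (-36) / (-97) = -421 / 3492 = -0.12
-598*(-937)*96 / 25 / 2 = 26895648 / 25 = 1075825.92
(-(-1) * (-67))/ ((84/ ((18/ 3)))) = -67/ 14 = -4.79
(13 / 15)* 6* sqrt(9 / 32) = 39* sqrt(2) / 20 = 2.76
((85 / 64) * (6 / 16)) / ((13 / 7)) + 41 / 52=541 / 512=1.06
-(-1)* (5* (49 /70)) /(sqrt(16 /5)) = 7* sqrt(5) /8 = 1.96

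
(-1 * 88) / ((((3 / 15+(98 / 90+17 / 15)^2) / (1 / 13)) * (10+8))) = -1980 / 27053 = -0.07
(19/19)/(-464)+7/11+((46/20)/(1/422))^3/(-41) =-583366555476983/26158000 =-22301649.80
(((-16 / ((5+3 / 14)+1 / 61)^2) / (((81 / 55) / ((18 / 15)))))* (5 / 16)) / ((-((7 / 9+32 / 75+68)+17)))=501404750 / 290272132683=0.00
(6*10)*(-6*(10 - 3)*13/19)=-32760/19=-1724.21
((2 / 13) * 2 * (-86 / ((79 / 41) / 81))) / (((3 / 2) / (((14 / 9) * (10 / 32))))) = -370230 / 1027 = -360.50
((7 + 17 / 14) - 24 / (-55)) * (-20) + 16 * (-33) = -53978 / 77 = -701.01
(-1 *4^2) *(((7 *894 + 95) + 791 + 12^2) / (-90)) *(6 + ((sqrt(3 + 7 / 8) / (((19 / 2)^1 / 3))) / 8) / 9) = 3644 *sqrt(62) / 2565 + 116608 / 15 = 7785.05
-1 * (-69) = 69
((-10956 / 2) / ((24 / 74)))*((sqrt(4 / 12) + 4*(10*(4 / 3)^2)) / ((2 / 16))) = -9686831.66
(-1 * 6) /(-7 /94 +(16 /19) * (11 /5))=-17860 /5293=-3.37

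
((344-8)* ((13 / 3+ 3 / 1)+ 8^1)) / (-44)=-117.09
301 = 301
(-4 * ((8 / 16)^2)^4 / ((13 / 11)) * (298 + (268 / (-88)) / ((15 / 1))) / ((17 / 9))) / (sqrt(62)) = -294819 * sqrt(62) / 8769280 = -0.26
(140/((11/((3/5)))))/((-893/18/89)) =-13.70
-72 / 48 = -3 / 2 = -1.50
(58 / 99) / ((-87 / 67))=-134 / 297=-0.45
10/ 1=10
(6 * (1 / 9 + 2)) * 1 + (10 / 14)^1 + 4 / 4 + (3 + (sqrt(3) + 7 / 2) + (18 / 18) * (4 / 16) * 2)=sqrt(3) + 449 / 21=23.11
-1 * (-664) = 664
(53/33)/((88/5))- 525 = -524.91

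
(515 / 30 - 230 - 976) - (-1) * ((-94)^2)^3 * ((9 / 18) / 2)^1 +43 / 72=12417655973455 / 72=172467444075.76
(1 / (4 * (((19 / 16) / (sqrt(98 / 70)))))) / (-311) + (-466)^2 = 217156 - 4 * sqrt(35) / 29545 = 217156.00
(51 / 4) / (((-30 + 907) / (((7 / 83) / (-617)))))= -357 / 179648188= -0.00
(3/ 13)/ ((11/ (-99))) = -27/ 13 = -2.08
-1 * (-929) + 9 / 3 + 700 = 1632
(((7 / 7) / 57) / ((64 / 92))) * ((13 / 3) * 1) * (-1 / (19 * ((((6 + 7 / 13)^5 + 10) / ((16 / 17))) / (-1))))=4826809 / 10664210065905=0.00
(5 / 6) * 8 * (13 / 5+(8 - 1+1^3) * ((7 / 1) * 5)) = 1884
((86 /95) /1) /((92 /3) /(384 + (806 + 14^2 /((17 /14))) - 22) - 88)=-291540 /28332971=-0.01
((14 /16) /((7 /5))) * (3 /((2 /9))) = 8.44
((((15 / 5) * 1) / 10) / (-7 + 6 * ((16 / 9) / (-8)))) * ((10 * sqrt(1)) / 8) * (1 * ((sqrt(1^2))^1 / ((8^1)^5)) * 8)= -9 / 819200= -0.00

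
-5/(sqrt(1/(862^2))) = -4310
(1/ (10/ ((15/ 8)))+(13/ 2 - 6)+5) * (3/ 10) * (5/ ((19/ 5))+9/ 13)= 651/ 190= 3.43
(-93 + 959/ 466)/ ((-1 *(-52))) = -42379/ 24232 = -1.75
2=2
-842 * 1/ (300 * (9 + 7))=-421/ 2400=-0.18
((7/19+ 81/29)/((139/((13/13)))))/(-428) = -871/16390046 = -0.00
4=4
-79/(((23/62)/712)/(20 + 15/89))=-70335280/23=-3058055.65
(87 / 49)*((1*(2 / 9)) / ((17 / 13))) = 0.30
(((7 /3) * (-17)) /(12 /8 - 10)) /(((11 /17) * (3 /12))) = 952 /33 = 28.85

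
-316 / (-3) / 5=21.07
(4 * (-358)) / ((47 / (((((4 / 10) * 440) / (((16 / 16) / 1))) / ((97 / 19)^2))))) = -90983552 / 442223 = -205.74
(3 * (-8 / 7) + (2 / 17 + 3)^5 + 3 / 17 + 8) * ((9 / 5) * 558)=300598.27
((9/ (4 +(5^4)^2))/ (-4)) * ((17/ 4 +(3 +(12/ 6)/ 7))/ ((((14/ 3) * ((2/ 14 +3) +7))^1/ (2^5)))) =-5697/ 194142613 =-0.00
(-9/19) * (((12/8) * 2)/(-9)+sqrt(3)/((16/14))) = 3/19-63 * sqrt(3)/152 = -0.56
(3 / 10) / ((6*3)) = 1 / 60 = 0.02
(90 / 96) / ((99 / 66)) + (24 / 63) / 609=64009 / 102312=0.63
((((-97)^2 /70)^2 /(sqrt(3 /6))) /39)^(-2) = 18259605000 /7837433594376961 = 0.00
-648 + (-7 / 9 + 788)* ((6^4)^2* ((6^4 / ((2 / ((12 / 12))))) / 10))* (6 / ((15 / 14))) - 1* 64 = 2399055995416 / 5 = 479811199083.20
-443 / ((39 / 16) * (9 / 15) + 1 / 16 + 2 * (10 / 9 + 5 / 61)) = -9728280 / 85889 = -113.27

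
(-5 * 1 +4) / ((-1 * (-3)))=-1 / 3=-0.33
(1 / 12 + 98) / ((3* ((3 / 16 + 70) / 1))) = 4708 / 10107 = 0.47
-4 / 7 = -0.57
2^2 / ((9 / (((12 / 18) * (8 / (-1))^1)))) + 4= 44 / 27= 1.63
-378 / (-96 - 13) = 378 / 109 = 3.47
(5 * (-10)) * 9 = -450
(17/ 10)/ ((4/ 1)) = 17/ 40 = 0.42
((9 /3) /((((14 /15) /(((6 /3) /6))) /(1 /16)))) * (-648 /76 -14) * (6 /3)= -1605 /532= -3.02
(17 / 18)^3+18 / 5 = 129541 / 29160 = 4.44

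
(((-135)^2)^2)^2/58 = 110324037687890625/58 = 1902138580825700.43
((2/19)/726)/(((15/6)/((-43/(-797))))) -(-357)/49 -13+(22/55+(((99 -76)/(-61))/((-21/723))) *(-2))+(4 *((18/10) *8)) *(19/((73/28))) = 332830059007562/856720752195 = 388.49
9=9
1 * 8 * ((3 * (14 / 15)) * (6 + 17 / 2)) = 324.80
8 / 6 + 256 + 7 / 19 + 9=15202 / 57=266.70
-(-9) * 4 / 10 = 18 / 5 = 3.60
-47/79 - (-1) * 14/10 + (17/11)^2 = 152633/47795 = 3.19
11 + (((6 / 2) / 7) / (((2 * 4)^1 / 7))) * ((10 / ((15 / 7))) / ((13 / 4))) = 150 / 13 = 11.54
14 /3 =4.67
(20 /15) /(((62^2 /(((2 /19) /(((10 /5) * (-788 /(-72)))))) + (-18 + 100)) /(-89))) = -267 /1798696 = -0.00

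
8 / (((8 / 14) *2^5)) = 7 / 16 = 0.44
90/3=30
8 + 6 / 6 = 9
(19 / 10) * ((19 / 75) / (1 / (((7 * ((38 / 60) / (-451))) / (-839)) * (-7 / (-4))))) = 0.00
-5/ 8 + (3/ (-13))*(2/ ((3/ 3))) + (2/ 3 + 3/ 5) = 281/ 1560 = 0.18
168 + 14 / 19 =3206 / 19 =168.74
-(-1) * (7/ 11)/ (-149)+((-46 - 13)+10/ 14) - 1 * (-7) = -588450/ 11473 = -51.29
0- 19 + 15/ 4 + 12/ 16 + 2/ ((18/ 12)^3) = -751/ 54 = -13.91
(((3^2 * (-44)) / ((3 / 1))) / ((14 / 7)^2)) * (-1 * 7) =231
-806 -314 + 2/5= -5598/5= -1119.60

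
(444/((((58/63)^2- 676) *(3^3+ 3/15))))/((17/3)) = -1321677/309771008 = -0.00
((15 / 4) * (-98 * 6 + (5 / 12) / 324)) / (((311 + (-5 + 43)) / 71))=-811579345 / 1809216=-448.58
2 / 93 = 0.02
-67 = -67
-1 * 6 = -6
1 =1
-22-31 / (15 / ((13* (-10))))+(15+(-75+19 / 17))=9577 / 51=187.78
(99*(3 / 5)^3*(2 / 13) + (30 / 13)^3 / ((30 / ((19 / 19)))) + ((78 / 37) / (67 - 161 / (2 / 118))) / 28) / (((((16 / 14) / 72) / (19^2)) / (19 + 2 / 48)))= 272971531267849891 / 170381744000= 1602117.25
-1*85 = -85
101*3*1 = 303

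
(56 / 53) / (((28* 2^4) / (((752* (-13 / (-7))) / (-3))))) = -1222 / 1113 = -1.10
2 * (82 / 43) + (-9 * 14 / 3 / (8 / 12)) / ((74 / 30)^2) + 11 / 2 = -122481 / 117734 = -1.04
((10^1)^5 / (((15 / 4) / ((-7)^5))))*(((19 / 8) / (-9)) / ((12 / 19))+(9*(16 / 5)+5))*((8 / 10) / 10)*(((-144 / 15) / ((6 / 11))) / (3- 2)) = 1706323011008 / 81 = 21065716185.28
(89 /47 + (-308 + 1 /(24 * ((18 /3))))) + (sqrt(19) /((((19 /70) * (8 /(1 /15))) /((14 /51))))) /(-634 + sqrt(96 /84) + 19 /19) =-2071681 /6768 - 72373 * sqrt(19) /5435731470 - 49 * sqrt(266) /8153597205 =-306.10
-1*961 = -961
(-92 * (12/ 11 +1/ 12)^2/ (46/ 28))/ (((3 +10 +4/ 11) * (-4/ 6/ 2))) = 24025/ 1386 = 17.33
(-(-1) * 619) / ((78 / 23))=14237 / 78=182.53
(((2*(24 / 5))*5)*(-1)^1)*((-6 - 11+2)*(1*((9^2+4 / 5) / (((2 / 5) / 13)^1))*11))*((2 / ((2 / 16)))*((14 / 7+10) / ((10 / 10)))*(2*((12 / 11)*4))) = 35281059840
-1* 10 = -10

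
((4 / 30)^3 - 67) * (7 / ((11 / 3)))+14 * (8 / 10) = -1444219 / 12375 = -116.70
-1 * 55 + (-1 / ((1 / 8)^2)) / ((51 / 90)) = -2855 / 17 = -167.94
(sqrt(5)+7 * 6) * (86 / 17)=86 * sqrt(5) / 17+3612 / 17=223.78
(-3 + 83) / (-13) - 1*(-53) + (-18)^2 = 370.85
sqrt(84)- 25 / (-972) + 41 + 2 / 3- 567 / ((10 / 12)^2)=-18827339 / 24300 + 2 * sqrt(21)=-765.62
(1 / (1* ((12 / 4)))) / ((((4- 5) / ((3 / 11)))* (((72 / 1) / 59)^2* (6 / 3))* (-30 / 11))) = 3481 / 311040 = 0.01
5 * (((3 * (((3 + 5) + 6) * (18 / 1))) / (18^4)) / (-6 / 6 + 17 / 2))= 7 / 1458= 0.00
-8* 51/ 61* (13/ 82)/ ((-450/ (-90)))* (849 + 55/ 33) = -2255968/ 12505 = -180.41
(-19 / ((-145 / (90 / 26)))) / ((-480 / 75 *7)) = -855 / 84448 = -0.01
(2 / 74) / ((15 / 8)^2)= 64 / 8325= 0.01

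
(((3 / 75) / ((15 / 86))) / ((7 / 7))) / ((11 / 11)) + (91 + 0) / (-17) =-32663 / 6375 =-5.12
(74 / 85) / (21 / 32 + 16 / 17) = 2368 / 4345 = 0.54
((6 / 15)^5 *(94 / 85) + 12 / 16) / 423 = 808907 / 449437500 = 0.00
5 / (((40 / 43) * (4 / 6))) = 129 / 16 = 8.06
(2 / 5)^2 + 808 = 20204 / 25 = 808.16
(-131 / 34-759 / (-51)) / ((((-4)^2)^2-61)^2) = 5 / 17238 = 0.00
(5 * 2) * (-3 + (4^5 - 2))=10190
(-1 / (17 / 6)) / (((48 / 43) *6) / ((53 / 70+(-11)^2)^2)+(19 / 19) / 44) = -91625181912 / 6017392811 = -15.23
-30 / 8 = -15 / 4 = -3.75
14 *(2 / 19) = 28 / 19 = 1.47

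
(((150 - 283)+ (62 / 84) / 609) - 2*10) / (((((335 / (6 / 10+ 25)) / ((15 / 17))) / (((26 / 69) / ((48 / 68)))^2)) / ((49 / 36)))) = -671236228 / 167753835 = -4.00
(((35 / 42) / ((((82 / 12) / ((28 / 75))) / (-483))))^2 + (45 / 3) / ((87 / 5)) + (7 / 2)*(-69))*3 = 1776410361 / 2437450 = 728.80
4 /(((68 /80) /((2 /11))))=160 /187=0.86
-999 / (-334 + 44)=999 / 290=3.44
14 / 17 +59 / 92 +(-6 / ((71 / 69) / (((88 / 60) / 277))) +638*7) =687073205221 / 153795940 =4467.43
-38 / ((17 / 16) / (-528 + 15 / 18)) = 961552 / 51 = 18853.96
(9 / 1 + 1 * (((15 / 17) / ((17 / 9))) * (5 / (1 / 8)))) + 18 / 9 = 8579 / 289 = 29.69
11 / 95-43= -4074 / 95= -42.88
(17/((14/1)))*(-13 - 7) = -170/7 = -24.29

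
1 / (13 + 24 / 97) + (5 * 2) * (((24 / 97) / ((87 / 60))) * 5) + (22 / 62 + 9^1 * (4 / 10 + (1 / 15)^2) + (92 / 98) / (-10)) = 343397936094 / 27453684475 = 12.51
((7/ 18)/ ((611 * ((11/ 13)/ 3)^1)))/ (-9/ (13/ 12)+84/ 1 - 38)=13/ 217140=0.00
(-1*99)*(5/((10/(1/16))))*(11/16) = -2.13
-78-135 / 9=-93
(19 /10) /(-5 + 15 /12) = -38 /75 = -0.51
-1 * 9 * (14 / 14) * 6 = -54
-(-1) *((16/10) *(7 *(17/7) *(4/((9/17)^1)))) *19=175712/45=3904.71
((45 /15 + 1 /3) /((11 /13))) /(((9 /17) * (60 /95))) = 20995 /1782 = 11.78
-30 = -30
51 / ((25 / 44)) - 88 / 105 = 46684 / 525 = 88.92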